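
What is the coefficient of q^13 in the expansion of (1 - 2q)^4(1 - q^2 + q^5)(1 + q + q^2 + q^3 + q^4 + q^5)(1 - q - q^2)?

-8

(1 - 2q)^4 has coefficients 1,-8,24,-32,16 for degrees 0…4.
(1 - q^2 + q^5) has coefficients 1,0,-1,0,0,1,0,0,0,0,0,0,0,0 for degrees 0…13.
Multiplying by (1 + q + q^2 + q^3 + q^4 + q^5) gives running coefficients 1,1,0,0,0,1,0,0,1,1,1,0,0,0 for degrees 0…13.
Finally multiplying by (1 - q - q^2), the product of all factors after the first has coefficients 1,0,-2,-1,0,1,-1,-1,1,0,-1,-2,-1,0 for degrees 0…13.
[q^13] = 1·0 − 8·(-1) + 24·(-2) − 32·(-1) + 16·0 = -8.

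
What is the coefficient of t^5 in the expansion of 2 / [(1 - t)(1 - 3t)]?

728

Partial fractions give a closed form: a_n = (-1)·1^n + (3)·3^n.
At n = 5: a_5 = 728.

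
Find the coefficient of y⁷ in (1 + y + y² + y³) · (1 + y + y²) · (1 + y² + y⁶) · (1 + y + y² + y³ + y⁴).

20

(1 + y + y² + y³) has coefficients 1,1,1,1 for degrees 0…3.
(1 + y + y²) has coefficients 1,1,1,0,0,0,0,0 for degrees 0…7.
Multiplying by (1 + y² + y⁶) gives running coefficients 1,1,2,1,1,0,1,1 for degrees 0…7.
Finally multiplying by (1 + y + y² + y³ + y⁴), the product of all factors after the first has coefficients 1,2,4,5,6,5,5,4 for degrees 0…7.
[y⁷] = 1·4 + 1·5 + 1·5 + 1·6 = 20.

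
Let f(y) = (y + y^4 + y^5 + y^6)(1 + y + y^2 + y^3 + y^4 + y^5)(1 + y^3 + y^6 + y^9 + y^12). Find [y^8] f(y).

(y + y^4 + y^5 + y^6) has coefficients 0,1,0,0,1,1,1 for degrees 0…6.
(1 + y + y^2 + y^3 + y^4 + y^5) has coefficients 1,1,1,1,1,1,0,0,0 for degrees 0…8.
Finally multiplying by (1 + y^3 + y^6 + y^9 + y^12), the product of all factors after the first has coefficients 1,1,1,2,2,2,2,2,2 for degrees 0…8.
[y^8] = 1·2 + 1·2 + 1·2 + 1·1 = 7.

7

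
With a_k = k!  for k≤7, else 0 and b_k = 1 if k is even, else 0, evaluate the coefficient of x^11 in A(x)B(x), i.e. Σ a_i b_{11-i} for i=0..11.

5167

The convolution is the x^11 coefficient of A(x)B(x).
Σ = 1·0 + 1·1 + 2·0 + 6·1 + 24·0 + 120·1 + 720·0 + 5040·1 + 0·0 + 0·1 + 0·0 + 0·1 = 5167.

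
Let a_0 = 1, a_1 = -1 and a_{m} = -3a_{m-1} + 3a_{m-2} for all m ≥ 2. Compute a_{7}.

The ordinary generating function has denominator 1 + 3q - 3q^2.
Iterating the recurrence: a_0,…,a_{7} = 1, -1, 6, -21, 81, -306, 1161, -4401.

-4401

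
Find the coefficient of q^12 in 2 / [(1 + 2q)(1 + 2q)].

106496

The denominator gives the recurrence a_n = −4a_(n−1) − 4a_(n−2) for n ≥ 2; the numerator fixes a_0 = 2, a_1 = -8.
Iterating: 2, -8, 24, -64, 160, -384, 896, -2048, 4608, -10240, 22528, -49152, 106496, so a_12 = 106496.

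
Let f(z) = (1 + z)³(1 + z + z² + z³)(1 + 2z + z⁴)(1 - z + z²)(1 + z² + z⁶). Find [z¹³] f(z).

(1 + z)³ has coefficients 1,3,3,1 for degrees 0…3.
(1 + z + z² + z³) has coefficients 1,1,1,1,0,0,0,0,0,0,0,0,0,0 for degrees 0…13.
Multiplying by (1 + 2z + z⁴) gives running coefficients 1,3,3,3,3,1,1,1,0,0,0,0,0,0 for degrees 0…13.
Multiplying by (1 - z + z²) gives running coefficients 1,2,1,3,3,1,3,1,0,1,0,0,0,0 for degrees 0…13.
Finally multiplying by (1 + z² + z⁶), the product of all factors after the first has coefficients 1,2,2,5,4,4,7,4,4,5,3,2,3,1 for degrees 0…13.
[z¹³] = 1·1 + 3·3 + 3·2 + 1·3 = 19.

19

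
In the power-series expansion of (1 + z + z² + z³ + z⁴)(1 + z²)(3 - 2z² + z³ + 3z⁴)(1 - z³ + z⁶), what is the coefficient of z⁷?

(1 + z + z² + z³ + z⁴) has coefficients 1,1,1,1,1 for degrees 0…4.
(1 + z²) has coefficients 1,0,1,0,0,0,0,0 for degrees 0…7.
Multiplying by (3 - 2z² + z³ + 3z⁴) gives running coefficients 3,0,1,1,1,1,3,0 for degrees 0…7.
Finally multiplying by (1 - z³ + z⁶), the product of all factors after the first has coefficients 3,0,1,-2,1,0,5,-1 for degrees 0…7.
[z⁷] = 1·(-1) + 1·5 + 1·0 + 1·1 + 1·(-2) = 3.

3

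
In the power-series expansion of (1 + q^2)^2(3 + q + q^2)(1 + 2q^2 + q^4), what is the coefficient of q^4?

22

(1 + q^2)^2 has coefficients 1,0,2,0,1 for degrees 0…4.
(3 + q + q^2) has coefficients 3,1,1,0,0 for degrees 0…4.
Finally multiplying by (1 + 2q^2 + q^4), the product of all factors after the first has coefficients 3,1,7,2,5 for degrees 0…4.
[q^4] = 1·5 + 2·7 + 1·3 = 22.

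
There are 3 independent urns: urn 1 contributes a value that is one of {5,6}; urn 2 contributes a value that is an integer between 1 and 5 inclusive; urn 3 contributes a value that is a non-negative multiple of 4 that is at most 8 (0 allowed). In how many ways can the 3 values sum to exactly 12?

2

The generating function for the choices is (y^5 + y^6)·(y + y^2 + y^3 + y^4 + y^5)·(1 + y^4 + y^8); the count is [y^12].
(y^5 + y^6) has coefficients 0,0,0,0,0,1,1 for degrees 0…6.
(y + y^2 + y^3 + y^4 + y^5) has coefficients 0,1,1,1,1,1,0,0,0,0,0,0,0 for degrees 0…12.
Finally multiplying by (1 + y^4 + y^8), the product of all factors after the first has coefficients 0,1,1,1,1,2,1,1,1,2,1,1,1 for degrees 0…12.
[y^12] = 1·1 + 1·1 = 2.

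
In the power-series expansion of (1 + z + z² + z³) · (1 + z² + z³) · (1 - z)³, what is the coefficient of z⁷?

(1 + z + z² + z³) has coefficients 1,1,1,1 for degrees 0…3.
(1 + z² + z³) has coefficients 1,0,1,1,0,0,0,0 for degrees 0…7.
Finally multiplying by (1 - z)³, the product of all factors after the first has coefficients 1,-3,4,-3,0,2,-1,0 for degrees 0…7.
[z⁷] = 1·0 + 1·(-1) + 1·2 + 1·0 = 1.

1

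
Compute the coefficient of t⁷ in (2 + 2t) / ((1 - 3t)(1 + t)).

The denominator gives the recurrence a_n = 2a_(n−1) + 3a_(n−2) for n ≥ 2; the numerator fixes a_0 = 2, a_1 = 6.
Iterating: 2, 6, 18, 54, 162, 486, 1458, 4374, so a_7 = 4374.

4374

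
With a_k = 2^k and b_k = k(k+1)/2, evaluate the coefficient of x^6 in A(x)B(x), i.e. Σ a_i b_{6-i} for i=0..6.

219

The convolution is the t^6 coefficient of A(t)B(t).
Σ = 1·21 + 2·15 + 4·10 + 8·6 + 16·3 + 32·1 + 64·0 = 219.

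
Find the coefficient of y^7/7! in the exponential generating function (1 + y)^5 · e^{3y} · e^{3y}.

8898336

The EGF product rule gives c_7 = Σ_{k_1+k_2+k_3=7} C(7; k_1,k_2,k_3) · ∏ g_i(k_i), where (1+y)^5 gives the falling factorial (5)_k; e^{3y} gives (3)^k; e^{3y} gives (3)^k.
g_1(k) for k = 0…7: 1, 5, 20, 60, 120, 120, 0, 0.
g_2(k) for k = 0…7: 1, 3, 9, 27, 81, 243, 729, 2187.
g_3(k) for k = 0…7: 1, 3, 9, 27, 81, 243, 729, 2187.
First combine the last two factors: h(k) = Σ_j C(k,j)·g_2(j)·g_3(k−j) for k = 0…7: 1, 6, 36, 216, 1296, 7776, 46656, 279936.
c_7 = Σ_k C(7,k)·g_1(k)·h(7−k) = 1·1·279936 + 7·5·46656 + 21·20·7776 + 35·60·1296 + 35·120·216 + 21·120·36 = 279936 + 1632960 + 3265920 + 2721600 + 907200 + 90720 = 8898336.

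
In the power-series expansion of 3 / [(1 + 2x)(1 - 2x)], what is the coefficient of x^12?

Partial fractions give a closed form: a_n = (3/2)·(-2)^n + (3/2)·2^n.
At n = 12: a_12 = 12288.

12288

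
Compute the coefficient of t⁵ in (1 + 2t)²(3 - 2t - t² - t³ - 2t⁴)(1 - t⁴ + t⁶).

(1 + 2t)² has coefficients 1,4,4 for degrees 0…2.
(3 - 2t - t² - t³ - 2t⁴) has coefficients 3,-2,-1,-1,-2,0 for degrees 0…5.
Finally multiplying by (1 - t⁴ + t⁶), the product of all factors after the first has coefficients 3,-2,-1,-1,-5,2 for degrees 0…5.
[t⁵] = 1·2 + 4·(-5) + 4·(-1) = -22.

-22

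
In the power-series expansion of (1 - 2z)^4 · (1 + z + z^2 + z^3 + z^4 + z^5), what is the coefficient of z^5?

(1 - 2z)^4 has coefficients 1,-8,24,-32,16 for degrees 0…4.
(1 + z + z^2 + z^3 + z^4 + z^5) has coefficients 1,1,1,1,1,1 for degrees 0…5.
[z^5] = 1·1 − 8·1 + 24·1 − 32·1 + 16·1 = 1.

1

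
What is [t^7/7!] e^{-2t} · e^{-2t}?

-16384

The EGF product rule gives c_7 = Σ_{k_1+k_2=7} C(7; k_1,k_2) · ∏ g_i(k_i), where e^{-2t} gives (-2)^k; e^{-2t} gives (-2)^k.
g_1(k) for k = 0…7: 1, -2, 4, -8, 16, -32, 64, -128.
g_2(k) for k = 0…7: 1, -2, 4, -8, 16, -32, 64, -128.
c_7 = Σ_k C(7,k)·g_1(k)·g_2(7−k) = 1·1·(-128) + 7·(-2)·64 + 21·4·(-32) + 35·(-8)·16 + 35·16·(-8) + 21·(-32)·4 + 7·64·(-2) + 1·(-128)·1 = −128 − 896 − 2688 − 4480 − 4480 − 2688 − 896 − 128 = -16384.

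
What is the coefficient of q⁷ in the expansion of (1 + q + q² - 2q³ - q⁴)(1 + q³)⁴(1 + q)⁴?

(1 + q + q² - 2q³ - q⁴) has coefficients 1,1,1,-2,-1 for degrees 0…4.
(1 + q³)⁴ has coefficients 1,0,0,4,0,0,6,0 for degrees 0…7.
Finally multiplying by (1 + q)⁴, the product of all factors after the first has coefficients 1,4,6,8,17,24,22,28 for degrees 0…7.
[q⁷] = 1·28 + 1·22 + 1·24 − 2·17 − 1·8 = 32.

32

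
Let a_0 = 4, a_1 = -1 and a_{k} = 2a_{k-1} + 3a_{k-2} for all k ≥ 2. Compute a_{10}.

44290

The ordinary generating function has denominator 1 - 2x - 3x^2.
Iterating the recurrence: a_0,…,a_{10} = 4, -1, 10, 17, 64, 179, 550, 1637, 4924, 14759, 44290.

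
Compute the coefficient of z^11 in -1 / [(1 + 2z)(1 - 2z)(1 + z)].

Partial fractions give a closed form: a_n = (-1)·(-2)^n + (-1/3)·2^n + (1/3)·(-1)^n.
At n = 11: a_11 = 1365.

1365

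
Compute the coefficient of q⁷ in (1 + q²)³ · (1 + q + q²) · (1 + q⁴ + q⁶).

5

(1 + q²)³ has coefficients 1,0,3,0,3,0,1 for degrees 0…6.
(1 + q + q²) has coefficients 1,1,1,0,0,0,0,0 for degrees 0…7.
Finally multiplying by (1 + q⁴ + q⁶), the product of all factors after the first has coefficients 1,1,1,0,1,1,2,1 for degrees 0…7.
[q⁷] = 1·1 + 3·1 + 3·0 + 1·1 = 5.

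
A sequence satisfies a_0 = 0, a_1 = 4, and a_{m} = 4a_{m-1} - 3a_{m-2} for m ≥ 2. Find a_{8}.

The ordinary generating function has denominator 1 - 4x + 3x^2.
Iterating the recurrence: a_0,…,a_{8} = 0, 4, 16, 52, 160, 484, 1456, 4372, 13120.

13120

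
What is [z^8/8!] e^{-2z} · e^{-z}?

6561

The EGF product rule gives c_8 = Σ_{k_1+k_2=8} C(8; k_1,k_2) · ∏ g_i(k_i), where e^{-2z} gives (-2)^k; e^{-z} gives (-1)^k.
g_1(k) for k = 0…8: 1, -2, 4, -8, 16, -32, 64, -128, 256.
g_2(k) for k = 0…8: 1, -1, 1, -1, 1, -1, 1, -1, 1.
c_8 = Σ_k C(8,k)·g_1(k)·g_2(8−k) = 1·1·1 + 8·(-2)·(-1) + 28·4·1 + 56·(-8)·(-1) + 70·16·1 + 56·(-32)·(-1) + 28·64·1 + 8·(-128)·(-1) + 1·256·1 = 1 + 16 + 112 + 448 + 1120 + 1792 + 1792 + 1024 + 256 = 6561.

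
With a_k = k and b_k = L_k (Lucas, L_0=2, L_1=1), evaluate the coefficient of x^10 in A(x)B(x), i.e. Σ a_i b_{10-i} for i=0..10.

507

Write out a_i and b_{10-i} for i = 0,…,10 and sum the products.
Σ = 0·123 + 1·76 + 2·47 + 3·29 + 4·18 + 5·11 + 6·7 + 7·4 + 8·3 + 9·1 + 10·2 = 507.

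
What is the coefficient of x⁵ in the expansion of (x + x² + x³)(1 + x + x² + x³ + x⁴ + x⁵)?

3

(x + x² + x³) has coefficients 0,1,1,1 for degrees 0…3.
(1 + x + x² + x³ + x⁴ + x⁵) has coefficients 1,1,1,1,1,1 for degrees 0…5.
[x⁵] = 1·1 + 1·1 + 1·1 = 3.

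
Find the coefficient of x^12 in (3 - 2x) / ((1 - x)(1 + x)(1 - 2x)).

The denominator gives the recurrence a_n = 2a_(n−1) + a_(n−2) − 2a_(n−3) for n ≥ 3; the numerator fixes a_0 = 3, a_1 = 4, a_2 = 11.
Iterating: 3, 4, 11, 20, 43, 84, 171, 340, 683, 1364, 2731, 5460, 10923, so a_12 = 10923.

10923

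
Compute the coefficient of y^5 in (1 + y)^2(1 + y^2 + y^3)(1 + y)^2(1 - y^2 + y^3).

8

(1 + y)^2 has coefficients 1,2,1 for degrees 0…2.
(1 + y^2 + y^3) has coefficients 1,0,1,1,0,0 for degrees 0…5.
Multiplying by (1 + y)^2 gives running coefficients 1,2,2,3,3,1 for degrees 0…5.
Finally multiplying by (1 - y^2 + y^3), the product of all factors after the first has coefficients 1,2,1,2,3,0 for degrees 0…5.
[y^5] = 1·0 + 2·3 + 1·2 = 8.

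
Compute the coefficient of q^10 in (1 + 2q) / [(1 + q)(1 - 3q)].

Partial fractions give a closed form: a_n = (-1/4)·(-1)^n + (5/4)·3^n.
At n = 10: a_10 = 73811.

73811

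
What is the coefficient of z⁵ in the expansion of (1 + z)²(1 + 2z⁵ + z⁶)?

2

(1 + z)² has coefficients 1,2,1 for degrees 0…2.
(1 + 2z⁵ + z⁶) has coefficients 1,0,0,0,0,2 for degrees 0…5.
[z⁵] = 1·2 + 2·0 + 1·0 = 2.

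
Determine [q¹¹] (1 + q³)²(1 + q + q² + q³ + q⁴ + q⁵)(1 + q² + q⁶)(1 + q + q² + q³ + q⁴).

33

(1 + q³)² has coefficients 1,0,0,2,0,0,1 for degrees 0…6.
(1 + q + q² + q³ + q⁴ + q⁵) has coefficients 1,1,1,1,1,1,0,0,0,0,0,0 for degrees 0…11.
Multiplying by (1 + q² + q⁶) gives running coefficients 1,1,2,2,2,2,2,2,1,1,1,1 for degrees 0…11.
Finally multiplying by (1 + q + q² + q³ + q⁴), the product of all factors after the first has coefficients 1,2,4,6,8,9,10,10,9,8,7,6 for degrees 0…11.
[q¹¹] = 1·6 + 2·9 + 1·9 = 33.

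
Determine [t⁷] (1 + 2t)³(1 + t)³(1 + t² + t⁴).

(1 + 2t)³ has coefficients 1,6,12,8 for degrees 0…3.
(1 + t)³ has coefficients 1,3,3,1,0,0,0,0 for degrees 0…7.
Finally multiplying by (1 + t² + t⁴), the product of all factors after the first has coefficients 1,3,4,4,4,4,3,1 for degrees 0…7.
[t⁷] = 1·1 + 6·3 + 12·4 + 8·4 = 99.

99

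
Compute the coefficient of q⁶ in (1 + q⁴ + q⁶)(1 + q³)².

(1 + q⁴ + q⁶) has coefficients 1,0,0,0,1,0,1 for degrees 0…6.
(1 + q³)² has coefficients 1,0,0,2,0,0,1 for degrees 0…6.
[q⁶] = 1·1 + 1·0 + 1·1 = 2.

2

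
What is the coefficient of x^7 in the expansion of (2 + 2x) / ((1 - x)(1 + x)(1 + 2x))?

-170

Partial fractions give a closed form: a_n = (2/3)·1^n + (4/3)·(-2)^n.
At n = 7: a_7 = -170.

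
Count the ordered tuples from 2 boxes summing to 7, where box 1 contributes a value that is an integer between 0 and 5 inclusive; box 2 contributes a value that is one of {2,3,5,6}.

4

The generating function for the choices is (1 + q + q^2 + q^3 + q^4 + q^5)·(q^2 + q^3 + q^5 + q^6); the count is [q^7].
(1 + q + q^2 + q^3 + q^4 + q^5) has coefficients 1,1,1,1,1,1 for degrees 0…5.
(q^2 + q^3 + q^5 + q^6) has coefficients 0,0,1,1,0,1,1,0 for degrees 0…7.
[q^7] = 1·0 + 1·1 + 1·1 + 1·0 + 1·1 + 1·1 = 4.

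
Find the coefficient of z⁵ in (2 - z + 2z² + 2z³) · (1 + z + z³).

(2 - z + 2z² + 2z³) has coefficients 2,-1,2,2 for degrees 0…3.
(1 + z + z³) has coefficients 1,1,0,1,0,0 for degrees 0…5.
[z⁵] = 2·0 − 1·0 + 2·1 + 2·0 = 2.

2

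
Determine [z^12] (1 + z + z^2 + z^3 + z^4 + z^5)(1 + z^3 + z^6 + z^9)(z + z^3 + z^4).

6

(1 + z + z^2 + z^3 + z^4 + z^5) has coefficients 1,1,1,1,1,1 for degrees 0…5.
(1 + z^3 + z^6 + z^9) has coefficients 1,0,0,1,0,0,1,0,0,1,0,0,0 for degrees 0…12.
Finally multiplying by (z + z^3 + z^4), the product of all factors after the first has coefficients 0,1,0,1,2,0,1,2,0,1,2,0,1 for degrees 0…12.
[z^12] = 1·1 + 1·0 + 1·2 + 1·1 + 1·0 + 1·2 = 6.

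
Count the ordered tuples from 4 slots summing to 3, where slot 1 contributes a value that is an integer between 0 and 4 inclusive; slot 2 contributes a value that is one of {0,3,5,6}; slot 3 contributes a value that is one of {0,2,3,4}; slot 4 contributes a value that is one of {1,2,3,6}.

4

The generating function for the choices is (1 + x + x^2 + x^3 + x^4)·(1 + x^3 + x^5 + x^6)·(1 + x^2 + x^3 + x^4)·(x + x^2 + x^3 + x^6); the count is [x^3].
(1 + x + x^2 + x^3 + x^4) has coefficients 1,1,1,1 for degrees 0…3.
(1 + x^3 + x^5 + x^6) has coefficients 1,0,0,1 for degrees 0…3.
Multiplying by (1 + x^2 + x^3 + x^4) gives running coefficients 1,0,1,2 for degrees 0…3.
Finally multiplying by (x + x^2 + x^3 + x^6), the product of all factors after the first has coefficients 0,1,1,2 for degrees 0…3.
[x^3] = 1·2 + 1·1 + 1·1 + 1·0 = 4.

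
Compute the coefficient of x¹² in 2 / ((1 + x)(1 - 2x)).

5462

Partial fractions give a closed form: a_n = (2/3)·(-1)^n + (4/3)·2^n.
At n = 12: a_12 = 5462.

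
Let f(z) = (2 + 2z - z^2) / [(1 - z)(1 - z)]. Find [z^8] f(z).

27

The denominator gives the recurrence a_n = 2a_(n−1) − a_(n−2) for n ≥ 3; the numerator fixes a_0 = 2, a_1 = 6, a_2 = 9.
Iterating: 2, 6, 9, 12, 15, 18, 21, 24, 27, so a_8 = 27.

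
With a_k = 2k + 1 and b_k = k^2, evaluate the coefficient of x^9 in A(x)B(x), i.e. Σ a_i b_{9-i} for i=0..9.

Write out a_i and b_{9-i} for i = 0,…,9 and sum the products.
Σ = 1·81 + 3·64 + 5·49 + 7·36 + 9·25 + 11·16 + 13·9 + 15·4 + 17·1 + 19·0 = 1365.

1365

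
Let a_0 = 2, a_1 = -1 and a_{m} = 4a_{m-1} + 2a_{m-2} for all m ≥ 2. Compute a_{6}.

-160

The ordinary generating function has denominator 1 - 4t - 2t^2.
Iterating the recurrence: a_0,…,a_{6} = 2, -1, 0, -2, -8, -36, -160.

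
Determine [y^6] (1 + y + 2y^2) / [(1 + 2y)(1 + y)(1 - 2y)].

Partial fractions give a closed form: a_n = (1)·(-2)^n + (-2/3)·(-1)^n + (2/3)·2^n.
At n = 6: a_6 = 106.

106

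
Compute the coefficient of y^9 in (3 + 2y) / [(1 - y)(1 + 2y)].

The denominator gives the recurrence a_n = −a_(n−1) + 2a_(n−2) for n ≥ 2; the numerator fixes a_0 = 3, a_1 = -1.
Iterating: 3, -1, 7, -9, 23, -41, 87, -169, 343, -681, so a_9 = -681.

-681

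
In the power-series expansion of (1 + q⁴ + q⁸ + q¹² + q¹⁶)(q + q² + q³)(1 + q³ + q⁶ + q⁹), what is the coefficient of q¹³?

3

(1 + q⁴ + q⁸ + q¹² + q¹⁶) has coefficients 1,0,0,0,1,0,0,0,1,0,0,0,1,0 for degrees 0…13.
(q + q² + q³) has coefficients 0,1,1,1,0,0,0,0,0,0,0,0,0,0 for degrees 0…13.
Finally multiplying by (1 + q³ + q⁶ + q⁹), the product of all factors after the first has coefficients 0,1,1,1,1,1,1,1,1,1,1,1,1,0 for degrees 0…13.
[q¹³] = 1·0 + 1·1 + 1·1 + 1·1 = 3.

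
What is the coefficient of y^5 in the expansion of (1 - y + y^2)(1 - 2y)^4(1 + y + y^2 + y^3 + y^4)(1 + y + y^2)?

(1 - y + y^2) has coefficients 1,-1,1 for degrees 0…2.
(1 - 2y)^4 has coefficients 1,-8,24,-32,16,0 for degrees 0…5.
Multiplying by (1 + y + y^2 + y^3 + y^4) gives running coefficients 1,-7,17,-15,1,0 for degrees 0…5.
Finally multiplying by (1 + y + y^2), the product of all factors after the first has coefficients 1,-6,11,-5,3,-14 for degrees 0…5.
[y^5] = 1·(-14) − 1·3 + 1·(-5) = -22.

-22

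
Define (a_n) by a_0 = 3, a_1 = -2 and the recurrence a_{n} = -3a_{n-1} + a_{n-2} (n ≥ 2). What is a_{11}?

-411473

The ordinary generating function has denominator 1 + 3t - t^2.
Iterating the recurrence: a_0,…,a_{11} = 3, -2, 9, -29, 96, -317, 1047, -3458, 11421, -37721, 124584, -411473.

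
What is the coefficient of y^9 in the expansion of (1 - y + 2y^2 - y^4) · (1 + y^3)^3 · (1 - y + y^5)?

-9

(1 - y + 2y^2 - y^4) has coefficients 1,-1,2,0,-1 for degrees 0…4.
(1 + y^3)^3 has coefficients 1,0,0,3,0,0,3,0,0,1 for degrees 0…9.
Finally multiplying by (1 - y + y^5), the product of all factors after the first has coefficients 1,-1,0,3,-3,1,3,-3,3,1 for degrees 0…9.
[y^9] = 1·1 − 1·3 + 2·(-3) − 1·1 = -9.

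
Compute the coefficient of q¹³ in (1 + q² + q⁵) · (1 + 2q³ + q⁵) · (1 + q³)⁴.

10

(1 + q² + q⁵) has coefficients 1,0,1,0,0,1 for degrees 0…5.
(1 + 2q³ + q⁵) has coefficients 1,0,0,2,0,1,0,0,0,0,0,0,0,0 for degrees 0…13.
Finally multiplying by (1 + q³)⁴, the product of all factors after the first has coefficients 1,0,0,6,0,1,14,0,4,16,0,6,9,0 for degrees 0…13.
[q¹³] = 1·0 + 1·6 + 1·4 = 10.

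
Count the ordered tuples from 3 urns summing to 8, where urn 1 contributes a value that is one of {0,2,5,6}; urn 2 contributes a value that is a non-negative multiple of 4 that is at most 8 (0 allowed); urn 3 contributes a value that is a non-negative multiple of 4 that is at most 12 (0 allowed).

3

The generating function for the choices is (1 + y² + y⁵ + y⁶)·(1 + y⁴ + y⁸)·(1 + y⁴ + y⁸ + y¹²); the count is [y⁸].
(1 + y² + y⁵ + y⁶) has coefficients 1,0,1,0,0,1,1 for degrees 0…6.
(1 + y⁴ + y⁸) has coefficients 1,0,0,0,1,0,0,0,1 for degrees 0…8.
Finally multiplying by (1 + y⁴ + y⁸ + y¹²), the product of all factors after the first has coefficients 1,0,0,0,2,0,0,0,3 for degrees 0…8.
[y⁸] = 1·3 + 1·0 + 1·0 + 1·0 = 3.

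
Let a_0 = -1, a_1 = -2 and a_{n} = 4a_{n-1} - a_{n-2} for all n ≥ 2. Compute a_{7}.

-5042

The ordinary generating function has denominator 1 - 4t + t^2.
Iterating the recurrence: a_0,…,a_{7} = -1, -2, -7, -26, -97, -362, -1351, -5042.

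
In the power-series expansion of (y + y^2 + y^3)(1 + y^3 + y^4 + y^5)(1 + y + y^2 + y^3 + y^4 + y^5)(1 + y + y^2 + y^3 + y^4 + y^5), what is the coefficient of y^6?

(y + y^2 + y^3) has coefficients 0,1,1,1 for degrees 0…3.
(1 + y^3 + y^4 + y^5) has coefficients 1,0,0,1,1,1,0 for degrees 0…6.
Multiplying by (1 + y + y^2 + y^3 + y^4 + y^5) gives running coefficients 1,1,1,2,3,4,3 for degrees 0…6.
Finally multiplying by (1 + y + y^2 + y^3 + y^4 + y^5), the product of all factors after the first has coefficients 1,2,3,5,8,12,14 for degrees 0…6.
[y^6] = 1·12 + 1·8 + 1·5 = 25.

25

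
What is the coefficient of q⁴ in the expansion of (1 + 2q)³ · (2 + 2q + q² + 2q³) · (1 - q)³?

-7

(1 + 2q)³ has coefficients 1,6,12,8 for degrees 0…3.
(2 + 2q + q² + 2q³) has coefficients 2,2,1,2,0 for degrees 0…4.
Finally multiplying by (1 - q)³, the product of all factors after the first has coefficients 2,-4,1,3,-5 for degrees 0…4.
[q⁴] = 1·(-5) + 6·3 + 12·1 + 8·(-4) = -7.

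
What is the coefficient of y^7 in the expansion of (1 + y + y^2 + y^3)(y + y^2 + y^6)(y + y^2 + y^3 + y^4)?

(1 + y + y^2 + y^3) has coefficients 1,1,1,1 for degrees 0…3.
(y + y^2 + y^6) has coefficients 0,1,1,0,0,0,1,0 for degrees 0…7.
Finally multiplying by (y + y^2 + y^3 + y^4), the product of all factors after the first has coefficients 0,0,1,2,2,2,1,1 for degrees 0…7.
[y^7] = 1·1 + 1·1 + 1·2 + 1·2 = 6.

6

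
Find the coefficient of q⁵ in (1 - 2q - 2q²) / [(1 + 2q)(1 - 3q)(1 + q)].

The denominator gives the recurrence a_n = 7a_(n−2) + 6a_(n−3) for n ≥ 3; the numerator fixes a_0 = 1, a_1 = -2, a_2 = 5.
Iterating: 1, -2, 5, -8, 23, -26, so a_5 = -26.

-26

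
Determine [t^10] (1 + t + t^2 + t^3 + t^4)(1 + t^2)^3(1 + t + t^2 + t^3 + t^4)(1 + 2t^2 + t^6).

(1 + t + t^2 + t^3 + t^4) has coefficients 1,1,1,1,1 for degrees 0…4.
(1 + t^2)^3 has coefficients 1,0,3,0,3,0,1,0,0,0,0 for degrees 0…10.
Multiplying by (1 + t + t^2 + t^3 + t^4) gives running coefficients 1,1,4,4,7,6,7,4,4,1,1 for degrees 0…10.
Finally multiplying by (1 + 2t^2 + t^6), the product of all factors after the first has coefficients 1,1,6,6,15,14,22,17,22,13,16 for degrees 0…10.
[t^10] = 1·16 + 1·13 + 1·22 + 1·17 + 1·22 = 90.

90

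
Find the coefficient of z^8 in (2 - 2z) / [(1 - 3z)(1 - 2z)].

The denominator gives the recurrence a_n = 5a_(n−1) − 6a_(n−2) for n ≥ 2; the numerator fixes a_0 = 2, a_1 = 8.
Iterating: 2, 8, 28, 92, 292, 908, 2788, 8492, 25732, so a_8 = 25732.

25732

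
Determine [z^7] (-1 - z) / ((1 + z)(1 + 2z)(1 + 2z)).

1024

The denominator gives the recurrence a_n = −5a_(n−1) − 8a_(n−2) − 4a_(n−3) for n ≥ 3; the numerator fixes a_0 = -1, a_1 = 4, a_2 = -12.
Iterating: -1, 4, -12, 32, -80, 192, -448, 1024, so a_7 = 1024.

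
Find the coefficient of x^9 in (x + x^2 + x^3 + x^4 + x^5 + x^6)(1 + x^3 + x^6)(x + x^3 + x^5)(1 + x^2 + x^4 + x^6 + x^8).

(x + x^2 + x^3 + x^4 + x^5 + x^6) has coefficients 0,1,1,1,1,1,1 for degrees 0…6.
(1 + x^3 + x^6) has coefficients 1,0,0,1,0,0,1,0,0,0 for degrees 0…9.
Multiplying by (x + x^3 + x^5) gives running coefficients 0,1,0,1,1,1,1,1,1,1 for degrees 0…9.
Finally multiplying by (1 + x^2 + x^4 + x^6 + x^8), the product of all factors after the first has coefficients 0,1,0,2,1,3,2,4,3,5 for degrees 0…9.
[x^9] = 1·3 + 1·4 + 1·2 + 1·3 + 1·1 + 1·2 = 15.

15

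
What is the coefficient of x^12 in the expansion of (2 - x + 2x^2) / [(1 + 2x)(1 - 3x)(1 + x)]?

461554

Partial fractions give a closed form: a_n = (12/5)·(-2)^n + (17/20)·3^n + (-5/4)·(-1)^n.
At n = 12: a_12 = 461554.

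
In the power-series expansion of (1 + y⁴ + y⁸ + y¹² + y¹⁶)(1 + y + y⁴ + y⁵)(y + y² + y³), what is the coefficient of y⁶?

(1 + y⁴ + y⁸ + y¹² + y¹⁶) has coefficients 1,0,0,0,1,0,0 for degrees 0…6.
(1 + y + y⁴ + y⁵) has coefficients 1,1,0,0,1,1,0 for degrees 0…6.
Finally multiplying by (y + y² + y³), the product of all factors after the first has coefficients 0,1,2,2,1,1,2 for degrees 0…6.
[y⁶] = 1·2 + 1·2 = 4.

4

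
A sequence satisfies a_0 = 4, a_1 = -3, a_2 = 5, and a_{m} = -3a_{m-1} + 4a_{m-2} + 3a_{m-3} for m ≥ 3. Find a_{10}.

177491

The ordinary generating function has denominator 1 + 3z - 4z^2 - 3z^3.
Iterating the recurrence: a_0,…,a_{10} = 4, -3, 5, -15, 56, -213, 818, -3138, 12047, -46239, 177491.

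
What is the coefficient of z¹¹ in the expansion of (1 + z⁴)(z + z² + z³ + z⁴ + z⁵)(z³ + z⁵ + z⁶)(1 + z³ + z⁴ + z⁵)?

13

(1 + z⁴) has coefficients 1,0,0,0,1 for degrees 0…4.
(z + z² + z³ + z⁴ + z⁵) has coefficients 0,1,1,1,1,1,0,0,0,0,0,0 for degrees 0…11.
Multiplying by (z³ + z⁵ + z⁶) gives running coefficients 0,0,0,0,1,1,2,3,3,2,2,1 for degrees 0…11.
Finally multiplying by (1 + z³ + z⁴ + z⁵), the product of all factors after the first has coefficients 0,0,0,0,1,1,2,4,5,6,8,9 for degrees 0…11.
[z¹¹] = 1·9 + 1·4 = 13.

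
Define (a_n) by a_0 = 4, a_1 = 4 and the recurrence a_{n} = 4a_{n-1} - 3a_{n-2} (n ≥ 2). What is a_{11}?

The ordinary generating function has denominator 1 - 4t + 3t^2.
Iterating the recurrence: a_0,…,a_{11} = 4, 4, 4, 4, 4, 4, 4, 4, 4, 4, 4, 4.

4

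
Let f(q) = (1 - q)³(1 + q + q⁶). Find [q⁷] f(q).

(1 - q)³ has coefficients 1,-3,3,-1 for degrees 0…3.
(1 + q + q⁶) has coefficients 1,1,0,0,0,0,1,0 for degrees 0…7.
[q⁷] = 1·0 − 3·1 + 3·0 − 1·0 = -3.

-3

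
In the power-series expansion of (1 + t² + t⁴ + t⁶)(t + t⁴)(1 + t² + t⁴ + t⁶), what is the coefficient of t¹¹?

2

(1 + t² + t⁴ + t⁶) has coefficients 1,0,1,0,1,0,1 for degrees 0…6.
(t + t⁴) has coefficients 0,1,0,0,1,0,0,0,0,0,0,0 for degrees 0…11.
Finally multiplying by (1 + t² + t⁴ + t⁶), the product of all factors after the first has coefficients 0,1,0,1,1,1,1,1,1,0,1,0 for degrees 0…11.
[t¹¹] = 1·0 + 1·0 + 1·1 + 1·1 = 2.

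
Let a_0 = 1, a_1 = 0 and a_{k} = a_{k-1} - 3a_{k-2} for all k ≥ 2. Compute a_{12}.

-759

The ordinary generating function has denominator 1 - t + 3t^2.
Iterating the recurrence: a_0,…,a_{12} = 1, 0, -3, -3, 6, 15, -3, -48, -39, 105, 222, -93, -759.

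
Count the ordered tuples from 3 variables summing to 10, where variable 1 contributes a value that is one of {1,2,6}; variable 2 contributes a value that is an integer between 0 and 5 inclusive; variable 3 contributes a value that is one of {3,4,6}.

7

The generating function for the choices is (y + y² + y⁶)·(1 + y + y² + y³ + y⁴ + y⁵)·(y³ + y⁴ + y⁶); the count is [y¹⁰].
(y + y² + y⁶) has coefficients 0,1,1,0,0,0,1 for degrees 0…6.
(1 + y + y² + y³ + y⁴ + y⁵) has coefficients 1,1,1,1,1,1,0,0,0,0,0 for degrees 0…10.
Finally multiplying by (y³ + y⁴ + y⁶), the product of all factors after the first has coefficients 0,0,0,1,2,2,3,3,3,2,1 for degrees 0…10.
[y¹⁰] = 1·2 + 1·3 + 1·2 = 7.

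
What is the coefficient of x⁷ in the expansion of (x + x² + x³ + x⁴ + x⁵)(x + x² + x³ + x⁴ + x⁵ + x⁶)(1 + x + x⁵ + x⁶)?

(x + x² + x³ + x⁴ + x⁵) has coefficients 0,1,1,1,1,1 for degrees 0…5.
(x + x² + x³ + x⁴ + x⁵ + x⁶) has coefficients 0,1,1,1,1,1,1,0 for degrees 0…7.
Finally multiplying by (1 + x + x⁵ + x⁶), the product of all factors after the first has coefficients 0,1,2,2,2,2,3,3 for degrees 0…7.
[x⁷] = 1·3 + 1·2 + 1·2 + 1·2 + 1·2 = 11.

11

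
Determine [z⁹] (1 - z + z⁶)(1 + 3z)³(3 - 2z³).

79

(1 - z + z⁶) has coefficients 1,-1,0,0,0,0,1 for degrees 0…6.
(1 + 3z)³ has coefficients 1,9,27,27,0,0,0,0,0,0 for degrees 0…9.
Finally multiplying by (3 - 2z³), the product of all factors after the first has coefficients 3,27,81,79,-18,-54,-54,0,0,0 for degrees 0…9.
[z⁹] = 1·0 − 1·0 + 1·79 = 79.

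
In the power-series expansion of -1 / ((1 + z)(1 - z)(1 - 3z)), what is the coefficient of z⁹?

-22143

The denominator gives the recurrence a_n = 3a_(n−1) + a_(n−2) − 3a_(n−3) for n ≥ 3; the numerator fixes a_0 = -1, a_1 = -3, a_2 = -10.
Iterating: -1, -3, -10, -30, -91, -273, -820, -2460, -7381, -22143, so a_9 = -22143.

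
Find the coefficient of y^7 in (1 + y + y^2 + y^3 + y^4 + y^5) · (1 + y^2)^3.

7

(1 + y + y^2 + y^3 + y^4 + y^5) has coefficients 1,1,1,1,1,1 for degrees 0…5.
(1 + y^2)^3 has coefficients 1,0,3,0,3,0,1,0 for degrees 0…7.
[y^7] = 1·0 + 1·1 + 1·0 + 1·3 + 1·0 + 1·3 = 7.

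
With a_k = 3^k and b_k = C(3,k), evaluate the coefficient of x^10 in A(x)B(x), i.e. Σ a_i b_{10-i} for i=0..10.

139968

The convolution is the x^10 coefficient of A(x)B(x).
Σ = 1·0 + 3·0 + 9·0 + 27·0 + 81·0 + 243·0 + 729·0 + 2187·1 + 6561·3 + 19683·3 + 59049·1 = 139968.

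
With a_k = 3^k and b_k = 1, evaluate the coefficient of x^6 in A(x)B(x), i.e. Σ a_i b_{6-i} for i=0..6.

1093

Write out a_i and b_{6-i} for i = 0,…,6 and sum the products.
Σ = 1·1 + 3·1 + 9·1 + 27·1 + 81·1 + 243·1 + 729·1 = 1093.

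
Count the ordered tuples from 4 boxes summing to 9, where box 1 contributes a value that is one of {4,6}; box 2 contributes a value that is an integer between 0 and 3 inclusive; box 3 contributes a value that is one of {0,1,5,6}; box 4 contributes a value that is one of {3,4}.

5

The generating function for the choices is (q⁴ + q⁶)·(1 + q + q² + q³)·(1 + q + q⁵ + q⁶)·(q³ + q⁴); the count is [q⁹].
(q⁴ + q⁶) has coefficients 0,0,0,0,1,0,1 for degrees 0…6.
(1 + q + q² + q³) has coefficients 1,1,1,1,0,0,0,0,0,0 for degrees 0…9.
Multiplying by (1 + q + q⁵ + q⁶) gives running coefficients 1,2,2,2,1,1,2,2,2,1 for degrees 0…9.
Finally multiplying by (q³ + q⁴), the product of all factors after the first has coefficients 0,0,0,1,3,4,4,3,2,3 for degrees 0…9.
[q⁹] = 1·4 + 1·1 = 5.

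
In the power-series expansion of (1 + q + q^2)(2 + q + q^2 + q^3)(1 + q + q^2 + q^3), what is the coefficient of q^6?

6

(1 + q + q^2) has coefficients 1,1,1 for degrees 0…2.
(2 + q + q^2 + q^3) has coefficients 2,1,1,1,0,0,0 for degrees 0…6.
Finally multiplying by (1 + q + q^2 + q^3), the product of all factors after the first has coefficients 2,3,4,5,3,2,1 for degrees 0…6.
[q^6] = 1·1 + 1·2 + 1·3 = 6.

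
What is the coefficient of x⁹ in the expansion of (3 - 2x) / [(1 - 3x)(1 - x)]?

68890

Partial fractions give a closed form: a_n = (7/2)·3^n + (-1/2)·1^n.
At n = 9: a_9 = 68890.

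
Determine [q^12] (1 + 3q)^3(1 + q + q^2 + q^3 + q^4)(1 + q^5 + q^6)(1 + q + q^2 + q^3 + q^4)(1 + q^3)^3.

2844

(1 + 3q)^3 has coefficients 1,9,27,27 for degrees 0…3.
(1 + q + q^2 + q^3 + q^4) has coefficients 1,1,1,1,1,0,0,0,0,0,0,0,0 for degrees 0…12.
Multiplying by (1 + q^5 + q^6) gives running coefficients 1,1,1,1,1,1,2,2,2,2,1,0,0 for degrees 0…12.
Multiplying by (1 + q + q^2 + q^3 + q^4) gives running coefficients 1,2,3,4,5,5,6,7,8,9,9,7,5 for degrees 0…12.
Finally multiplying by (1 + q^3)^3, the product of all factors after the first has coefficients 1,2,3,7,11,14,21,28,32,40,47,49,54 for degrees 0…12.
[q^12] = 1·54 + 9·49 + 27·47 + 27·40 = 2844.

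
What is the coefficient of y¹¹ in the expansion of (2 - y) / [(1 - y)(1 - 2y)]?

6143

Partial fractions give a closed form: a_n = (-1)·1^n + (3)·2^n.
At n = 11: a_11 = 6143.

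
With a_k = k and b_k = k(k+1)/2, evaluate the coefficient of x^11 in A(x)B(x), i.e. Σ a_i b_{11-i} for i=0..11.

715

The convolution is the x^11 coefficient of A(x)B(x).
Σ = 0·66 + 1·55 + 2·45 + 3·36 + 4·28 + 5·21 + 6·15 + 7·10 + 8·6 + 9·3 + 10·1 + 11·0 = 715.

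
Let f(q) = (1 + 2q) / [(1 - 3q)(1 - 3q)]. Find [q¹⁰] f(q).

The denominator gives the recurrence a_n = 6a_(n−1) − 9a_(n−2) for n ≥ 2; the numerator fixes a_0 = 1, a_1 = 8.
Iterating: 1, 8, 39, 162, 621, 2268, 8019, 27702, 94041, 314928, 1043199, so a_10 = 1043199.

1043199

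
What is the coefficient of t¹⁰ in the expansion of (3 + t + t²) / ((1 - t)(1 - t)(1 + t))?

The denominator gives the recurrence a_n = a_(n−1) + a_(n−2) − a_(n−3) for n ≥ 3; the numerator fixes a_0 = 3, a_1 = 4, a_2 = 8.
Iterating: 3, 4, 8, 9, 13, 14, 18, 19, 23, 24, 28, so a_10 = 28.

28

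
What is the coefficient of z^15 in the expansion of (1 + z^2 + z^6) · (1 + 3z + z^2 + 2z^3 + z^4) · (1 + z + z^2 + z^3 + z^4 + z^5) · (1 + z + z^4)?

(1 + z^2 + z^6) has coefficients 1,0,1,0,0,0,1 for degrees 0…6.
(1 + 3z + z^2 + 2z^3 + z^4) has coefficients 1,3,1,2,1,0,0,0,0,0,0,0,0,0,0,0 for degrees 0…15.
Multiplying by (1 + z + z^2 + z^3 + z^4 + z^5) gives running coefficients 1,4,5,7,8,8,7,4,3,1,0,0,0,0,0,0 for degrees 0…15.
Finally multiplying by (1 + z + z^4), the product of all factors after the first has coefficients 1,5,9,12,16,20,20,18,15,12,8,4,3,1,0,0 for degrees 0…15.
[z^15] = 1·0 + 1·1 + 1·12 = 13.

13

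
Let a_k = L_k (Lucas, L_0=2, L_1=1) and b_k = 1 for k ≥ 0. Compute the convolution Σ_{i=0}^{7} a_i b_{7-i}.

The convolution is the t^7 coefficient of A(t)B(t).
Σ = 2·1 + 1·1 + 3·1 + 4·1 + 7·1 + 11·1 + 18·1 + 29·1 = 75.

75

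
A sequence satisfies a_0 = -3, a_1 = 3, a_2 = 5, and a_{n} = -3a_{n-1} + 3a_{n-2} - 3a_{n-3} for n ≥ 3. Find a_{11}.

24003

The ordinary generating function has denominator 1 + 3t - 3t^2 + 3t^3.
Iterating the recurrence: a_0,…,a_{11} = -3, 3, 5, 3, -3, 3, -27, 99, -387, 1539, -6075, 24003.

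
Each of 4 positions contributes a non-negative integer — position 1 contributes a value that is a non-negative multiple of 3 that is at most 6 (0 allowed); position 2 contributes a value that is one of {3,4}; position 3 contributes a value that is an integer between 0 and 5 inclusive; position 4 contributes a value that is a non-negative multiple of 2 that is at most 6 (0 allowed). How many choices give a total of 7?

The generating function for the choices is (1 + z^3 + z^6)·(z^3 + z^4)·(1 + z + z^2 + z^3 + z^4 + z^5)·(1 + z^2 + z^4 + z^6); the count is [z^7].
(1 + z^3 + z^6) has coefficients 1,0,0,1,0,0,1 for degrees 0…6.
(z^3 + z^4) has coefficients 0,0,0,1,1,0,0,0 for degrees 0…7.
Multiplying by (1 + z + z^2 + z^3 + z^4 + z^5) gives running coefficients 0,0,0,1,2,2,2,2 for degrees 0…7.
Finally multiplying by (1 + z^2 + z^4 + z^6), the product of all factors after the first has coefficients 0,0,0,1,2,3,4,5 for degrees 0…7.
[z^7] = 1·5 + 1·2 + 1·0 = 7.

7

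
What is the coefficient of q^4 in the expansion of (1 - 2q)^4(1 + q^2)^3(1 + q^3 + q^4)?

84

(1 - 2q)^4 has coefficients 1,-8,24,-32,16 for degrees 0…4.
(1 + q^2)^3 has coefficients 1,0,3,0,3 for degrees 0…4.
Finally multiplying by (1 + q^3 + q^4), the product of all factors after the first has coefficients 1,0,3,1,4 for degrees 0…4.
[q^4] = 1·4 − 8·1 + 24·3 − 32·0 + 16·1 = 84.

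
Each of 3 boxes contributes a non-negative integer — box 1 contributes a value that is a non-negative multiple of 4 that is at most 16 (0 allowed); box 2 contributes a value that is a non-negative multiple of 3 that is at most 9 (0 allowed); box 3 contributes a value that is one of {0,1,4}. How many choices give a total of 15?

3

The generating function for the choices is (1 + y^4 + y^8 + y^12 + y^16)·(1 + y^3 + y^6 + y^9)·(1 + y + y^4); the count is [y^15].
(1 + y^4 + y^8 + y^12 + y^16) has coefficients 1,0,0,0,1,0,0,0,1,0,0,0,1,0,0,0 for degrees 0…15.
(1 + y^3 + y^6 + y^9) has coefficients 1,0,0,1,0,0,1,0,0,1,0,0,0,0,0,0 for degrees 0…15.
Finally multiplying by (1 + y + y^4), the product of all factors after the first has coefficients 1,1,0,1,2,0,1,2,0,1,2,0,0,1,0,0 for degrees 0…15.
[y^15] = 1·0 + 1·0 + 1·2 + 1·1 = 3.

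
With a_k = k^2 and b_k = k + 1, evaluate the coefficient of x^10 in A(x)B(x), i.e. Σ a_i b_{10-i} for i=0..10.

Write out a_i and b_{10-i} for i = 0,…,10 and sum the products.
Σ = 0·11 + 1·10 + 4·9 + 9·8 + 16·7 + 25·6 + 36·5 + 49·4 + 64·3 + 81·2 + 100·1 = 1210.

1210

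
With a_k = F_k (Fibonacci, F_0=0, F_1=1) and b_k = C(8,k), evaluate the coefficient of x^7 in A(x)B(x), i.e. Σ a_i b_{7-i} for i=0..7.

609

The convolution is the t^7 coefficient of A(t)B(t).
Σ = 0·8 + 1·28 + 1·56 + 2·70 + 3·56 + 5·28 + 8·8 + 13·1 = 609.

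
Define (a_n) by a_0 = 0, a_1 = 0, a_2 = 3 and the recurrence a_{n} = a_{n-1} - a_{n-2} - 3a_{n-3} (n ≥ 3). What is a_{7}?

The ordinary generating function has denominator 1 - x + x^2 + 3x^3.
Iterating the recurrence: a_0,…,a_{7} = 0, 0, 3, 3, 0, -12, -21, -9.

-9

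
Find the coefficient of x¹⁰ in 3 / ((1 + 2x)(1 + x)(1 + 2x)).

The denominator gives the recurrence a_n = −5a_(n−1) − 8a_(n−2) − 4a_(n−3) for n ≥ 3; the numerator fixes a_0 = 3, a_1 = -15, a_2 = 51.
Iterating: 3, -15, 51, -147, 387, -963, 2307, -5379, 12291, -27651, 61443, so a_10 = 61443.

61443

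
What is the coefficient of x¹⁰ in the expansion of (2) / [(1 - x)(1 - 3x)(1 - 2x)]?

Partial fractions give a closed form: a_n = (1)·1^n + (9)·3^n + (-8)·2^n.
At n = 10: a_10 = 523250.

523250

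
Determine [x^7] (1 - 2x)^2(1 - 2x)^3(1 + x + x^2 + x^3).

(1 - 2x)^2 has coefficients 1,-4,4 for degrees 0…2.
(1 - 2x)^3 has coefficients 1,-6,12,-8,0,0,0,0 for degrees 0…7.
Finally multiplying by (1 + x + x^2 + x^3), the product of all factors after the first has coefficients 1,-5,7,-1,-2,4,-8,0 for degrees 0…7.
[x^7] = 1·0 − 4·(-8) + 4·4 = 48.

48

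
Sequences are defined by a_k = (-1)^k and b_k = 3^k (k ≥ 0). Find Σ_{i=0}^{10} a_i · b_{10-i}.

The convolution is the t^10 coefficient of A(t)B(t).
Σ = 1·59049 − 1·19683 + 1·6561 − 1·2187 + 1·729 − 1·243 + 1·81 − 1·27 + 1·9 − 1·3 + 1·1 = 44287.

44287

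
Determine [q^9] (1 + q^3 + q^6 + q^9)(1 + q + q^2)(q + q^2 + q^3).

(1 + q^3 + q^6 + q^9) has coefficients 1,0,0,1,0,0,1,0,0,1 for degrees 0…9.
(1 + q + q^2) has coefficients 1,1,1,0,0,0,0,0,0,0 for degrees 0…9.
Finally multiplying by (q + q^2 + q^3), the product of all factors after the first has coefficients 0,1,2,3,2,1,0,0,0,0 for degrees 0…9.
[q^9] = 1·0 + 1·0 + 1·3 + 1·0 = 3.

3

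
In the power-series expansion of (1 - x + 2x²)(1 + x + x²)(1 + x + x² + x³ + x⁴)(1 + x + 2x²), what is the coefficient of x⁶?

(1 - x + 2x²) has coefficients 1,-1,2 for degrees 0…2.
(1 + x + x²) has coefficients 1,1,1,0,0,0,0 for degrees 0…6.
Multiplying by (1 + x + x² + x³ + x⁴) gives running coefficients 1,2,3,3,3,2,1 for degrees 0…6.
Finally multiplying by (1 + x + 2x²), the product of all factors after the first has coefficients 1,3,7,10,12,11,9 for degrees 0…6.
[x⁶] = 1·9 − 1·11 + 2·12 = 22.

22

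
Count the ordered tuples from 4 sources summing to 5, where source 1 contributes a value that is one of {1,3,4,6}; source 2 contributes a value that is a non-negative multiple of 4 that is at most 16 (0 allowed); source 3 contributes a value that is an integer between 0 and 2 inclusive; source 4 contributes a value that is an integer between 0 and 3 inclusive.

8

The generating function for the choices is (q + q³ + q⁴ + q⁶)·(1 + q⁴ + q⁸ + q¹² + q¹⁶)·(1 + q + q²)·(1 + q + q² + q³); the count is [q⁵].
(q + q³ + q⁴ + q⁶) has coefficients 0,1,0,1,1,0 for degrees 0…5.
(1 + q⁴ + q⁸ + q¹² + q¹⁶) has coefficients 1,0,0,0,1,0 for degrees 0…5.
Multiplying by (1 + q + q²) gives running coefficients 1,1,1,0,1,1 for degrees 0…5.
Finally multiplying by (1 + q + q² + q³), the product of all factors after the first has coefficients 1,2,3,3,3,3 for degrees 0…5.
[q⁵] = 1·3 + 1·3 + 1·2 = 8.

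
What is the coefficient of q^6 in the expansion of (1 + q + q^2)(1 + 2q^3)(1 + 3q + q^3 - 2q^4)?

6

(1 + q + q^2) has coefficients 1,1,1 for degrees 0…2.
(1 + 2q^3) has coefficients 1,0,0,2,0,0,0 for degrees 0…6.
Finally multiplying by (1 + 3q + q^3 - 2q^4), the product of all factors after the first has coefficients 1,3,0,3,4,0,2 for degrees 0…6.
[q^6] = 1·2 + 1·0 + 1·4 = 6.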